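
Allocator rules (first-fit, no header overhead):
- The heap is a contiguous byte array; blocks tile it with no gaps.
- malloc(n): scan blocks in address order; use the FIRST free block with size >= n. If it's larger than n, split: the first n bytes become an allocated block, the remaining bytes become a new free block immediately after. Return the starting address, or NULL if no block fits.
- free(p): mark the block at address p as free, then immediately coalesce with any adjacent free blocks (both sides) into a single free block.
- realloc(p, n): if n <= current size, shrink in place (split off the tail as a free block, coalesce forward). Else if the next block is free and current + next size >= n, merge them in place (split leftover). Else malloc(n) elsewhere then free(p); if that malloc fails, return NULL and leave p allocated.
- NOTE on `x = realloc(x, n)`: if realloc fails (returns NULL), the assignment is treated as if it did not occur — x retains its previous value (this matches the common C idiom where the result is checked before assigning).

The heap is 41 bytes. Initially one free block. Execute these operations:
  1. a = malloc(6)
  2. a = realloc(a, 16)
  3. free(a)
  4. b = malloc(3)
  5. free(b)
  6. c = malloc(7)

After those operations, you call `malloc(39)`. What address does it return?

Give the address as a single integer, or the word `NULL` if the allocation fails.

Op 1: a = malloc(6) -> a = 0; heap: [0-5 ALLOC][6-40 FREE]
Op 2: a = realloc(a, 16) -> a = 0; heap: [0-15 ALLOC][16-40 FREE]
Op 3: free(a) -> (freed a); heap: [0-40 FREE]
Op 4: b = malloc(3) -> b = 0; heap: [0-2 ALLOC][3-40 FREE]
Op 5: free(b) -> (freed b); heap: [0-40 FREE]
Op 6: c = malloc(7) -> c = 0; heap: [0-6 ALLOC][7-40 FREE]
malloc(39): first-fit scan over [0-6 ALLOC][7-40 FREE] -> NULL

Answer: NULL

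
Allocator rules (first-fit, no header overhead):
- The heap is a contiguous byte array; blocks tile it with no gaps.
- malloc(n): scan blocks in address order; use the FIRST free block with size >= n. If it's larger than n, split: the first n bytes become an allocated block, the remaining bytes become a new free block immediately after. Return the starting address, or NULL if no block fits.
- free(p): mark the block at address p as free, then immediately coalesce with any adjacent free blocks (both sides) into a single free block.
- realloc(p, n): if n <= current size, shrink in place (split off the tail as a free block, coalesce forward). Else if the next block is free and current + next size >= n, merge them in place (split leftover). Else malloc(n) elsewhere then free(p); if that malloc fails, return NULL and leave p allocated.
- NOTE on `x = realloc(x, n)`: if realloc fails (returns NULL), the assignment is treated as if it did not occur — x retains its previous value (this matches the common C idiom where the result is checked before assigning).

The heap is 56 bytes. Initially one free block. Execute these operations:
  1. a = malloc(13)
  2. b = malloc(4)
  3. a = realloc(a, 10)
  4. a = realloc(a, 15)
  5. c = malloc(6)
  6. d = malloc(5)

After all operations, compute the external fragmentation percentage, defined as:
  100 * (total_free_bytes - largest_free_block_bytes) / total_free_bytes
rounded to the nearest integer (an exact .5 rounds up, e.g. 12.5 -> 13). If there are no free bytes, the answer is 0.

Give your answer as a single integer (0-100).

Answer: 8

Derivation:
Op 1: a = malloc(13) -> a = 0; heap: [0-12 ALLOC][13-55 FREE]
Op 2: b = malloc(4) -> b = 13; heap: [0-12 ALLOC][13-16 ALLOC][17-55 FREE]
Op 3: a = realloc(a, 10) -> a = 0; heap: [0-9 ALLOC][10-12 FREE][13-16 ALLOC][17-55 FREE]
Op 4: a = realloc(a, 15) -> a = 17; heap: [0-12 FREE][13-16 ALLOC][17-31 ALLOC][32-55 FREE]
Op 5: c = malloc(6) -> c = 0; heap: [0-5 ALLOC][6-12 FREE][13-16 ALLOC][17-31 ALLOC][32-55 FREE]
Op 6: d = malloc(5) -> d = 6; heap: [0-5 ALLOC][6-10 ALLOC][11-12 FREE][13-16 ALLOC][17-31 ALLOC][32-55 FREE]
Free blocks: [2 24] total_free=26 largest=24 -> 100*(26-24)/26 = 200/26 ≈ 7.692 -> rounds to 8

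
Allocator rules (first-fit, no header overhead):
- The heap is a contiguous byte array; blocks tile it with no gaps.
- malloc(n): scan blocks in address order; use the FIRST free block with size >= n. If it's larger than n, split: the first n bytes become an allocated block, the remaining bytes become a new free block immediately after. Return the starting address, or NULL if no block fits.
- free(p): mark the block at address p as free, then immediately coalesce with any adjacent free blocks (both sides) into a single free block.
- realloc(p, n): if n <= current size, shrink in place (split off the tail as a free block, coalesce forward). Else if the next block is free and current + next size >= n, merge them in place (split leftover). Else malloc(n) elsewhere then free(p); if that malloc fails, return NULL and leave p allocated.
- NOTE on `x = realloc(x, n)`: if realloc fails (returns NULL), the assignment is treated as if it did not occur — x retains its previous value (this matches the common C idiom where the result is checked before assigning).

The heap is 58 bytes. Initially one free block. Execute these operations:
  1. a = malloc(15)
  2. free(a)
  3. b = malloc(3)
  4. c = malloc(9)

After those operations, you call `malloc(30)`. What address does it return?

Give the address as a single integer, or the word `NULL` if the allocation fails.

Answer: 12

Derivation:
Op 1: a = malloc(15) -> a = 0; heap: [0-14 ALLOC][15-57 FREE]
Op 2: free(a) -> (freed a); heap: [0-57 FREE]
Op 3: b = malloc(3) -> b = 0; heap: [0-2 ALLOC][3-57 FREE]
Op 4: c = malloc(9) -> c = 3; heap: [0-2 ALLOC][3-11 ALLOC][12-57 FREE]
malloc(30): first-fit scan over [0-2 ALLOC][3-11 ALLOC][12-57 FREE] -> 12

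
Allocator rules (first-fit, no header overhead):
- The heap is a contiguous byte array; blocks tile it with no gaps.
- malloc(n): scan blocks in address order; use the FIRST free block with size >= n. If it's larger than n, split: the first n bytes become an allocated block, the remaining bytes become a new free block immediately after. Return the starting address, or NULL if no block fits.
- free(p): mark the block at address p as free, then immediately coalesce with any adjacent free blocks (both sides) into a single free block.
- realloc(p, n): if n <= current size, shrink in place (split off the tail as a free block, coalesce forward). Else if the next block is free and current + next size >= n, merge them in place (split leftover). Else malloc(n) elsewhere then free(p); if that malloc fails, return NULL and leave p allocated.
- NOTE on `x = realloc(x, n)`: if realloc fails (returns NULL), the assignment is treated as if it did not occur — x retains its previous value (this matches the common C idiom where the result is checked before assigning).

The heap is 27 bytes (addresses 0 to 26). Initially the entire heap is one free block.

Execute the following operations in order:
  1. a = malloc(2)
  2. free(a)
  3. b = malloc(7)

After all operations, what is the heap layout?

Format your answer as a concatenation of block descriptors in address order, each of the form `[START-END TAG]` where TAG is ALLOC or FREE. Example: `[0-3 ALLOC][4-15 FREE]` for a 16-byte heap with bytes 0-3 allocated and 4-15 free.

Op 1: a = malloc(2) -> a = 0; heap: [0-1 ALLOC][2-26 FREE]
Op 2: free(a) -> (freed a); heap: [0-26 FREE]
Op 3: b = malloc(7) -> b = 0; heap: [0-6 ALLOC][7-26 FREE]

Answer: [0-6 ALLOC][7-26 FREE]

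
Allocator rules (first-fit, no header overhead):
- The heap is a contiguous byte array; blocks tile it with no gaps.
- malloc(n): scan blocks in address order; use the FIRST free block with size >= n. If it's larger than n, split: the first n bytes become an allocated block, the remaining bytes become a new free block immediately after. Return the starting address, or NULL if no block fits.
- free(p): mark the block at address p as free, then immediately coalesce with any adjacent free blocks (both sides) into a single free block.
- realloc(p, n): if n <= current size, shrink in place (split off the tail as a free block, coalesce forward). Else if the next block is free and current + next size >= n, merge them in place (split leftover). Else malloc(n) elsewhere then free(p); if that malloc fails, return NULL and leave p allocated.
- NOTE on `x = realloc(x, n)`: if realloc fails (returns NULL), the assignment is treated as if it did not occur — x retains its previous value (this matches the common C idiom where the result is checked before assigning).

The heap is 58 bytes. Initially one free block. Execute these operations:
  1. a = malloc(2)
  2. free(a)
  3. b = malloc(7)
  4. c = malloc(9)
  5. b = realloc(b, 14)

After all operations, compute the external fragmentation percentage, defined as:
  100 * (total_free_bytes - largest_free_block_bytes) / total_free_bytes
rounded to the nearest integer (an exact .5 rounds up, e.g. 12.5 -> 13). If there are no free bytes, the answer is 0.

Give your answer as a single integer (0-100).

Answer: 20

Derivation:
Op 1: a = malloc(2) -> a = 0; heap: [0-1 ALLOC][2-57 FREE]
Op 2: free(a) -> (freed a); heap: [0-57 FREE]
Op 3: b = malloc(7) -> b = 0; heap: [0-6 ALLOC][7-57 FREE]
Op 4: c = malloc(9) -> c = 7; heap: [0-6 ALLOC][7-15 ALLOC][16-57 FREE]
Op 5: b = realloc(b, 14) -> b = 16; heap: [0-6 FREE][7-15 ALLOC][16-29 ALLOC][30-57 FREE]
Free blocks: [7 28] total_free=35 largest=28 -> 100*(35-28)/35 = 700/35 = 20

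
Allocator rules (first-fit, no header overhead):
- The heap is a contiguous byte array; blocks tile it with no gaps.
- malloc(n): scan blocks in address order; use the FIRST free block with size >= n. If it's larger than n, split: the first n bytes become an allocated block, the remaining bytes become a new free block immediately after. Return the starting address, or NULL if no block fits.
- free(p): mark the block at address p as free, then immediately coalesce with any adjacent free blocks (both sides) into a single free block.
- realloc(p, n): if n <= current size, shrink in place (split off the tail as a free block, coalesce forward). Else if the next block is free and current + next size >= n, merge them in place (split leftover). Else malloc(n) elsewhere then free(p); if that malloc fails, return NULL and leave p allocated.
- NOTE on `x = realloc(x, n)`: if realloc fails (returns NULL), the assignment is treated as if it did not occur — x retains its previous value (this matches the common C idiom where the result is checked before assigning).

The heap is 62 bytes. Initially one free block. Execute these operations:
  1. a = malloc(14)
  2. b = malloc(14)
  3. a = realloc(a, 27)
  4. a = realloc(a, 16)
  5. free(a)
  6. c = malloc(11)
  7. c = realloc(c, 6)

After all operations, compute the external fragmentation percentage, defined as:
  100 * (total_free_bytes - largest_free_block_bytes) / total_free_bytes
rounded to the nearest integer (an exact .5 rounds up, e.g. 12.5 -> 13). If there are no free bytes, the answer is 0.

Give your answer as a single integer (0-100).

Op 1: a = malloc(14) -> a = 0; heap: [0-13 ALLOC][14-61 FREE]
Op 2: b = malloc(14) -> b = 14; heap: [0-13 ALLOC][14-27 ALLOC][28-61 FREE]
Op 3: a = realloc(a, 27) -> a = 28; heap: [0-13 FREE][14-27 ALLOC][28-54 ALLOC][55-61 FREE]
Op 4: a = realloc(a, 16) -> a = 28; heap: [0-13 FREE][14-27 ALLOC][28-43 ALLOC][44-61 FREE]
Op 5: free(a) -> (freed a); heap: [0-13 FREE][14-27 ALLOC][28-61 FREE]
Op 6: c = malloc(11) -> c = 0; heap: [0-10 ALLOC][11-13 FREE][14-27 ALLOC][28-61 FREE]
Op 7: c = realloc(c, 6) -> c = 0; heap: [0-5 ALLOC][6-13 FREE][14-27 ALLOC][28-61 FREE]
Free blocks: [8 34] total_free=42 largest=34 -> 100*(42-34)/42 = 800/42 ≈ 19.048 -> rounds to 19

Answer: 19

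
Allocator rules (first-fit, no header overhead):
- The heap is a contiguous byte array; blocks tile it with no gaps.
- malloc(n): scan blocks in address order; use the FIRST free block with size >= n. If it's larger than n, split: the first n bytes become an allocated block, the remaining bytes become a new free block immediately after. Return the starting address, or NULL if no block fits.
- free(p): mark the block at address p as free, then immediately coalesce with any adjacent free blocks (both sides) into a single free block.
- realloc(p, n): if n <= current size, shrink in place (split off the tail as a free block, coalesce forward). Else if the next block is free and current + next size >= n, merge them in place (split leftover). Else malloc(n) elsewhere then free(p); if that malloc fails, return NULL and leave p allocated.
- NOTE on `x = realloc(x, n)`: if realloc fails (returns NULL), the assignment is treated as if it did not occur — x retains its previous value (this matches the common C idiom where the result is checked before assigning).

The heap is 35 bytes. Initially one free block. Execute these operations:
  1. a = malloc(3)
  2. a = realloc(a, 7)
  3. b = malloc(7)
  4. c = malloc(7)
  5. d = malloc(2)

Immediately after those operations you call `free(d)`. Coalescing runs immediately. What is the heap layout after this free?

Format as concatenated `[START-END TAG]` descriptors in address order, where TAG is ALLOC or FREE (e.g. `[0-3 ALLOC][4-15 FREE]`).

Answer: [0-6 ALLOC][7-13 ALLOC][14-20 ALLOC][21-34 FREE]

Derivation:
Op 1: a = malloc(3) -> a = 0; heap: [0-2 ALLOC][3-34 FREE]
Op 2: a = realloc(a, 7) -> a = 0; heap: [0-6 ALLOC][7-34 FREE]
Op 3: b = malloc(7) -> b = 7; heap: [0-6 ALLOC][7-13 ALLOC][14-34 FREE]
Op 4: c = malloc(7) -> c = 14; heap: [0-6 ALLOC][7-13 ALLOC][14-20 ALLOC][21-34 FREE]
Op 5: d = malloc(2) -> d = 21; heap: [0-6 ALLOC][7-13 ALLOC][14-20 ALLOC][21-22 ALLOC][23-34 FREE]
free(d): d = 21 -> block [21-22 ALLOC]; mark free, coalesce with adjacent free neighbors -> [0-6 ALLOC][7-13 ALLOC][14-20 ALLOC][21-34 FREE]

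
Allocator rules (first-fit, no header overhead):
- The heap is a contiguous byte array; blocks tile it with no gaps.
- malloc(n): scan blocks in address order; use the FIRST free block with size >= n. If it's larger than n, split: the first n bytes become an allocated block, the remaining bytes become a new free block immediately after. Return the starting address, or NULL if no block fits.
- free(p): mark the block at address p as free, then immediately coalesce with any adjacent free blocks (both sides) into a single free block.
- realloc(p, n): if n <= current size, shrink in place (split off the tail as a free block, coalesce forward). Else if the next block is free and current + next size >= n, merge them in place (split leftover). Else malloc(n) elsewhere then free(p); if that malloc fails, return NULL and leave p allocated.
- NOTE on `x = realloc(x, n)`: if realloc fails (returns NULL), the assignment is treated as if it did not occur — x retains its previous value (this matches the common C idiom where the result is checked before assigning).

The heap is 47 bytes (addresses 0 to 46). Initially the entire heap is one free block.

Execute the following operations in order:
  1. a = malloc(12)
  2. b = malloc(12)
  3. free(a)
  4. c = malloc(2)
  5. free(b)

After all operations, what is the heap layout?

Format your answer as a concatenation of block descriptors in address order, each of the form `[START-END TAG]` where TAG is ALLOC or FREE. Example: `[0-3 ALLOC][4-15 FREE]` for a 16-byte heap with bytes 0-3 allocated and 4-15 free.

Answer: [0-1 ALLOC][2-46 FREE]

Derivation:
Op 1: a = malloc(12) -> a = 0; heap: [0-11 ALLOC][12-46 FREE]
Op 2: b = malloc(12) -> b = 12; heap: [0-11 ALLOC][12-23 ALLOC][24-46 FREE]
Op 3: free(a) -> (freed a); heap: [0-11 FREE][12-23 ALLOC][24-46 FREE]
Op 4: c = malloc(2) -> c = 0; heap: [0-1 ALLOC][2-11 FREE][12-23 ALLOC][24-46 FREE]
Op 5: free(b) -> (freed b); heap: [0-1 ALLOC][2-46 FREE]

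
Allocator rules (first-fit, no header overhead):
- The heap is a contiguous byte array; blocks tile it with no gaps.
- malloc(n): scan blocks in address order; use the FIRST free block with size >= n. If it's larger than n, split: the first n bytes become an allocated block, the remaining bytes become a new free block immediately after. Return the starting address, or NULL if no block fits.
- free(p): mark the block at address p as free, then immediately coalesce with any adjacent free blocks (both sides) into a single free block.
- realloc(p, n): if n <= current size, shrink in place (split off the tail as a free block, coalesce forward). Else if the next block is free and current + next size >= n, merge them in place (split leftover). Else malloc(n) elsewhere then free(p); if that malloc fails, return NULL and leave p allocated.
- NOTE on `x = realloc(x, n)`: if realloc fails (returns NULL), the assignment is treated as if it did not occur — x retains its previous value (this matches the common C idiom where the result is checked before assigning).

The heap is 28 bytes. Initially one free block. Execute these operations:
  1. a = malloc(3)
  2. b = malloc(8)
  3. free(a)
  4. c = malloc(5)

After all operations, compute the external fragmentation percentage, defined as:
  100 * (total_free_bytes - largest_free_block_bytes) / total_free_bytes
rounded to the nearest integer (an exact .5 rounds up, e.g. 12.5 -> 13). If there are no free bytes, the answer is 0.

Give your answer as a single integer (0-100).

Op 1: a = malloc(3) -> a = 0; heap: [0-2 ALLOC][3-27 FREE]
Op 2: b = malloc(8) -> b = 3; heap: [0-2 ALLOC][3-10 ALLOC][11-27 FREE]
Op 3: free(a) -> (freed a); heap: [0-2 FREE][3-10 ALLOC][11-27 FREE]
Op 4: c = malloc(5) -> c = 11; heap: [0-2 FREE][3-10 ALLOC][11-15 ALLOC][16-27 FREE]
Free blocks: [3 12] total_free=15 largest=12 -> 100*(15-12)/15 = 300/15 = 20

Answer: 20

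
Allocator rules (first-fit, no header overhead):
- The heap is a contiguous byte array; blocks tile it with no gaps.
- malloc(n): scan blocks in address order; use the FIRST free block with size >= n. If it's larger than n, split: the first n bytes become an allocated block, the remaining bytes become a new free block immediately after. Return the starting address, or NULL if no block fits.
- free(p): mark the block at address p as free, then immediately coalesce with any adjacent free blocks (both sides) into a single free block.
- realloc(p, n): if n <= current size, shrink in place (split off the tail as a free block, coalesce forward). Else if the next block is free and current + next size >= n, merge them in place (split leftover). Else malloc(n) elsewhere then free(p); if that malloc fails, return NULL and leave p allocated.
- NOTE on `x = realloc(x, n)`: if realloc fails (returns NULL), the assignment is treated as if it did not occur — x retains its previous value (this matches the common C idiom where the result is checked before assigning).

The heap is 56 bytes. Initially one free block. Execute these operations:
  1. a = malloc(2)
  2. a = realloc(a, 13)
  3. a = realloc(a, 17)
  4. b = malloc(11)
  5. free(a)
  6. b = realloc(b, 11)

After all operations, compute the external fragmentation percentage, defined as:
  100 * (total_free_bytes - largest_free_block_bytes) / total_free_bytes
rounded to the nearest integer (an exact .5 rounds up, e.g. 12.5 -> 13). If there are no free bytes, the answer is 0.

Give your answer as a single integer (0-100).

Op 1: a = malloc(2) -> a = 0; heap: [0-1 ALLOC][2-55 FREE]
Op 2: a = realloc(a, 13) -> a = 0; heap: [0-12 ALLOC][13-55 FREE]
Op 3: a = realloc(a, 17) -> a = 0; heap: [0-16 ALLOC][17-55 FREE]
Op 4: b = malloc(11) -> b = 17; heap: [0-16 ALLOC][17-27 ALLOC][28-55 FREE]
Op 5: free(a) -> (freed a); heap: [0-16 FREE][17-27 ALLOC][28-55 FREE]
Op 6: b = realloc(b, 11) -> b = 17; heap: [0-16 FREE][17-27 ALLOC][28-55 FREE]
Free blocks: [17 28] total_free=45 largest=28 -> 100*(45-28)/45 = 1700/45 ≈ 37.778 -> rounds to 38

Answer: 38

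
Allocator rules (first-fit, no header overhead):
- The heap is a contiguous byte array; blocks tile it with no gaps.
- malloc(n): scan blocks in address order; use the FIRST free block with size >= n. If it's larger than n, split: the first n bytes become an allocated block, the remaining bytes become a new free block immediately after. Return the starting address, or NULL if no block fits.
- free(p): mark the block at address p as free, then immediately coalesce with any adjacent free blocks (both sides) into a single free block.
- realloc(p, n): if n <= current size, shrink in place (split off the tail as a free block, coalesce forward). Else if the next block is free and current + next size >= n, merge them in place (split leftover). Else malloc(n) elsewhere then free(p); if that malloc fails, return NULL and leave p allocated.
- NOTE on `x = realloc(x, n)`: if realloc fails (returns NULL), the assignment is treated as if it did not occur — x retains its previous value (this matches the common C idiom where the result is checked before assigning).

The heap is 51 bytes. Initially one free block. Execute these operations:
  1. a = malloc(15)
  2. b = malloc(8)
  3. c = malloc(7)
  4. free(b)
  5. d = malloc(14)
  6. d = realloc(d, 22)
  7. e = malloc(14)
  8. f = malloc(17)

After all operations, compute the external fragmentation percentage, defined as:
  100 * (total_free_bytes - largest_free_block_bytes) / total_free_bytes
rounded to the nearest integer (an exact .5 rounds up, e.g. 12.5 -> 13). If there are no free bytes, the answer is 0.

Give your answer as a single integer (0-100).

Op 1: a = malloc(15) -> a = 0; heap: [0-14 ALLOC][15-50 FREE]
Op 2: b = malloc(8) -> b = 15; heap: [0-14 ALLOC][15-22 ALLOC][23-50 FREE]
Op 3: c = malloc(7) -> c = 23; heap: [0-14 ALLOC][15-22 ALLOC][23-29 ALLOC][30-50 FREE]
Op 4: free(b) -> (freed b); heap: [0-14 ALLOC][15-22 FREE][23-29 ALLOC][30-50 FREE]
Op 5: d = malloc(14) -> d = 30; heap: [0-14 ALLOC][15-22 FREE][23-29 ALLOC][30-43 ALLOC][44-50 FREE]
Op 6: d = realloc(d, 22) -> NULL (d unchanged); heap: [0-14 ALLOC][15-22 FREE][23-29 ALLOC][30-43 ALLOC][44-50 FREE]
Op 7: e = malloc(14) -> e = NULL; heap: [0-14 ALLOC][15-22 FREE][23-29 ALLOC][30-43 ALLOC][44-50 FREE]
Op 8: f = malloc(17) -> f = NULL; heap: [0-14 ALLOC][15-22 FREE][23-29 ALLOC][30-43 ALLOC][44-50 FREE]
Free blocks: [8 7] total_free=15 largest=8 -> 100*(15-8)/15 = 700/15 ≈ 46.667 -> rounds to 47

Answer: 47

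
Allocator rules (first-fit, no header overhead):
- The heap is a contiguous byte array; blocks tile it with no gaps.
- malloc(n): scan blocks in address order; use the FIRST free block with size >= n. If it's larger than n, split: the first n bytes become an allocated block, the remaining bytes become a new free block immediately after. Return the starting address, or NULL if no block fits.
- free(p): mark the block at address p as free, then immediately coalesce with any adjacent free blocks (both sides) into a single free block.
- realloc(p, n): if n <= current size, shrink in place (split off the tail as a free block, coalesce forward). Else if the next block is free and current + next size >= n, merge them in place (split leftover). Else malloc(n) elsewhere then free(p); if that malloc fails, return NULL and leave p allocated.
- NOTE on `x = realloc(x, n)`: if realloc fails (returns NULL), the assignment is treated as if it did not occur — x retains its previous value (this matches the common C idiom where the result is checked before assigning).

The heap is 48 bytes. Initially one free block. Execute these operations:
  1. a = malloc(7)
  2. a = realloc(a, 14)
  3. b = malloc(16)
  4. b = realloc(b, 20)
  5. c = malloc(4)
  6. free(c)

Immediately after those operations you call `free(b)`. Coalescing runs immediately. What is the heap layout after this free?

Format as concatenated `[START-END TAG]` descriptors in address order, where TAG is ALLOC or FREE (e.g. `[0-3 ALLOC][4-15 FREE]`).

Answer: [0-13 ALLOC][14-47 FREE]

Derivation:
Op 1: a = malloc(7) -> a = 0; heap: [0-6 ALLOC][7-47 FREE]
Op 2: a = realloc(a, 14) -> a = 0; heap: [0-13 ALLOC][14-47 FREE]
Op 3: b = malloc(16) -> b = 14; heap: [0-13 ALLOC][14-29 ALLOC][30-47 FREE]
Op 4: b = realloc(b, 20) -> b = 14; heap: [0-13 ALLOC][14-33 ALLOC][34-47 FREE]
Op 5: c = malloc(4) -> c = 34; heap: [0-13 ALLOC][14-33 ALLOC][34-37 ALLOC][38-47 FREE]
Op 6: free(c) -> (freed c); heap: [0-13 ALLOC][14-33 ALLOC][34-47 FREE]
free(b): b = 14 -> block [14-33 ALLOC]; mark free, coalesce with adjacent free neighbors -> [0-13 ALLOC][14-47 FREE]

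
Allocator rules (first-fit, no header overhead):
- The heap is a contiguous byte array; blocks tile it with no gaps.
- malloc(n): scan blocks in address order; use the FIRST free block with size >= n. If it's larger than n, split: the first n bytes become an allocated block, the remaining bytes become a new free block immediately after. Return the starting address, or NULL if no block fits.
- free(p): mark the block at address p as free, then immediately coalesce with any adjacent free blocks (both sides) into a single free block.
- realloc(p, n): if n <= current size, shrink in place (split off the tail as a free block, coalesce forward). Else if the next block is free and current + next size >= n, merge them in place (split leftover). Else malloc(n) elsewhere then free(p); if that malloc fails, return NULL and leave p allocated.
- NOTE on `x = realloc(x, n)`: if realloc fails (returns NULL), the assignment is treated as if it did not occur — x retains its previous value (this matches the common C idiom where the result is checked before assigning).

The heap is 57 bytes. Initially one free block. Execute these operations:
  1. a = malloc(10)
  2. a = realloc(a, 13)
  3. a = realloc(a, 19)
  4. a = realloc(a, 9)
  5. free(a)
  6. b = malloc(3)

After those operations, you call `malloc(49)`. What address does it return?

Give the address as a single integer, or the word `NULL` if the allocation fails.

Answer: 3

Derivation:
Op 1: a = malloc(10) -> a = 0; heap: [0-9 ALLOC][10-56 FREE]
Op 2: a = realloc(a, 13) -> a = 0; heap: [0-12 ALLOC][13-56 FREE]
Op 3: a = realloc(a, 19) -> a = 0; heap: [0-18 ALLOC][19-56 FREE]
Op 4: a = realloc(a, 9) -> a = 0; heap: [0-8 ALLOC][9-56 FREE]
Op 5: free(a) -> (freed a); heap: [0-56 FREE]
Op 6: b = malloc(3) -> b = 0; heap: [0-2 ALLOC][3-56 FREE]
malloc(49): first-fit scan over [0-2 ALLOC][3-56 FREE] -> 3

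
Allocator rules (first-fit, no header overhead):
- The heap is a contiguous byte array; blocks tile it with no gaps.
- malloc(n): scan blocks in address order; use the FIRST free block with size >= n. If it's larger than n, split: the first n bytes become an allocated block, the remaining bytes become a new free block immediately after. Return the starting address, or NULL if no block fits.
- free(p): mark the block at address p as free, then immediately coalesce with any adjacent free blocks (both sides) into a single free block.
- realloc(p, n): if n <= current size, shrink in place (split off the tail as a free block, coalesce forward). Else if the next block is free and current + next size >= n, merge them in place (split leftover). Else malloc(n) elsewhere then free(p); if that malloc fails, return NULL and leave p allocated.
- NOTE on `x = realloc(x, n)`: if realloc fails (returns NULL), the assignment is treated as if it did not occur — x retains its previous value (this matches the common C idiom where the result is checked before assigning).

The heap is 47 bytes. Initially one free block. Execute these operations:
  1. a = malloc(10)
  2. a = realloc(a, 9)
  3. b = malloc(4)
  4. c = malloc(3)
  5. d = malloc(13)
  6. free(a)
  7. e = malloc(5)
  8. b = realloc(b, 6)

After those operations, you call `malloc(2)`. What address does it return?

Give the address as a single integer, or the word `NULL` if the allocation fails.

Answer: 5

Derivation:
Op 1: a = malloc(10) -> a = 0; heap: [0-9 ALLOC][10-46 FREE]
Op 2: a = realloc(a, 9) -> a = 0; heap: [0-8 ALLOC][9-46 FREE]
Op 3: b = malloc(4) -> b = 9; heap: [0-8 ALLOC][9-12 ALLOC][13-46 FREE]
Op 4: c = malloc(3) -> c = 13; heap: [0-8 ALLOC][9-12 ALLOC][13-15 ALLOC][16-46 FREE]
Op 5: d = malloc(13) -> d = 16; heap: [0-8 ALLOC][9-12 ALLOC][13-15 ALLOC][16-28 ALLOC][29-46 FREE]
Op 6: free(a) -> (freed a); heap: [0-8 FREE][9-12 ALLOC][13-15 ALLOC][16-28 ALLOC][29-46 FREE]
Op 7: e = malloc(5) -> e = 0; heap: [0-4 ALLOC][5-8 FREE][9-12 ALLOC][13-15 ALLOC][16-28 ALLOC][29-46 FREE]
Op 8: b = realloc(b, 6) -> b = 29; heap: [0-4 ALLOC][5-12 FREE][13-15 ALLOC][16-28 ALLOC][29-34 ALLOC][35-46 FREE]
malloc(2): first-fit scan over [0-4 ALLOC][5-12 FREE][13-15 ALLOC][16-28 ALLOC][29-34 ALLOC][35-46 FREE] -> 5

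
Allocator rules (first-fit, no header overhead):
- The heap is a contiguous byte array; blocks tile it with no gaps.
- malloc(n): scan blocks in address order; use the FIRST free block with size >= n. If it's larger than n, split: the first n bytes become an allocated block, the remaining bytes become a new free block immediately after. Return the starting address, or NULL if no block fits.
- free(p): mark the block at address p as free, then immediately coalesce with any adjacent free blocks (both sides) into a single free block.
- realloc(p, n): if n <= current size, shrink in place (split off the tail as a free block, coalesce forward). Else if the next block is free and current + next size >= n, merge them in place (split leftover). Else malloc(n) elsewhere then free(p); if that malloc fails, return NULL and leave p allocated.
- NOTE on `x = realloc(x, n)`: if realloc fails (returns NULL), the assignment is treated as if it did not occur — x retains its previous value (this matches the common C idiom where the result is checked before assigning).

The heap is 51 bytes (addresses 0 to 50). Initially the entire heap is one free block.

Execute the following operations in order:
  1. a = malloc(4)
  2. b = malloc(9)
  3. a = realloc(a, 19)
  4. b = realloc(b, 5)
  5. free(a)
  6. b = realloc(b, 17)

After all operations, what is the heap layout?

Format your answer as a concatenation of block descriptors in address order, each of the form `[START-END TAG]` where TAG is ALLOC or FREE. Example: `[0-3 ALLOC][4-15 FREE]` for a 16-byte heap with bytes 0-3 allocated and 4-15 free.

Op 1: a = malloc(4) -> a = 0; heap: [0-3 ALLOC][4-50 FREE]
Op 2: b = malloc(9) -> b = 4; heap: [0-3 ALLOC][4-12 ALLOC][13-50 FREE]
Op 3: a = realloc(a, 19) -> a = 13; heap: [0-3 FREE][4-12 ALLOC][13-31 ALLOC][32-50 FREE]
Op 4: b = realloc(b, 5) -> b = 4; heap: [0-3 FREE][4-8 ALLOC][9-12 FREE][13-31 ALLOC][32-50 FREE]
Op 5: free(a) -> (freed a); heap: [0-3 FREE][4-8 ALLOC][9-50 FREE]
Op 6: b = realloc(b, 17) -> b = 4; heap: [0-3 FREE][4-20 ALLOC][21-50 FREE]

Answer: [0-3 FREE][4-20 ALLOC][21-50 FREE]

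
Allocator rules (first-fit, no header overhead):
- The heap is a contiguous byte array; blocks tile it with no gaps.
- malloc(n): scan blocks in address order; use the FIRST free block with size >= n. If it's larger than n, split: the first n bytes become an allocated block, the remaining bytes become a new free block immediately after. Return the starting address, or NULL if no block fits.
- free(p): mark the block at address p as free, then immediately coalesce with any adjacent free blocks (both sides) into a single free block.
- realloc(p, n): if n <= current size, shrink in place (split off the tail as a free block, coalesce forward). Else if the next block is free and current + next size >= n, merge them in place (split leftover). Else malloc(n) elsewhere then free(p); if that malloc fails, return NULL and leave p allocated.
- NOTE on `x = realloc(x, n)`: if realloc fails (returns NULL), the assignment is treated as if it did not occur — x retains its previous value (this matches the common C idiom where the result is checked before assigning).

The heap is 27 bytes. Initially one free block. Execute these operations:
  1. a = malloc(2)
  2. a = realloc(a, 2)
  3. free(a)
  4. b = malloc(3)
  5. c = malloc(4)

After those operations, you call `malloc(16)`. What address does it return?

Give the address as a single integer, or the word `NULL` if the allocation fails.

Answer: 7

Derivation:
Op 1: a = malloc(2) -> a = 0; heap: [0-1 ALLOC][2-26 FREE]
Op 2: a = realloc(a, 2) -> a = 0; heap: [0-1 ALLOC][2-26 FREE]
Op 3: free(a) -> (freed a); heap: [0-26 FREE]
Op 4: b = malloc(3) -> b = 0; heap: [0-2 ALLOC][3-26 FREE]
Op 5: c = malloc(4) -> c = 3; heap: [0-2 ALLOC][3-6 ALLOC][7-26 FREE]
malloc(16): first-fit scan over [0-2 ALLOC][3-6 ALLOC][7-26 FREE] -> 7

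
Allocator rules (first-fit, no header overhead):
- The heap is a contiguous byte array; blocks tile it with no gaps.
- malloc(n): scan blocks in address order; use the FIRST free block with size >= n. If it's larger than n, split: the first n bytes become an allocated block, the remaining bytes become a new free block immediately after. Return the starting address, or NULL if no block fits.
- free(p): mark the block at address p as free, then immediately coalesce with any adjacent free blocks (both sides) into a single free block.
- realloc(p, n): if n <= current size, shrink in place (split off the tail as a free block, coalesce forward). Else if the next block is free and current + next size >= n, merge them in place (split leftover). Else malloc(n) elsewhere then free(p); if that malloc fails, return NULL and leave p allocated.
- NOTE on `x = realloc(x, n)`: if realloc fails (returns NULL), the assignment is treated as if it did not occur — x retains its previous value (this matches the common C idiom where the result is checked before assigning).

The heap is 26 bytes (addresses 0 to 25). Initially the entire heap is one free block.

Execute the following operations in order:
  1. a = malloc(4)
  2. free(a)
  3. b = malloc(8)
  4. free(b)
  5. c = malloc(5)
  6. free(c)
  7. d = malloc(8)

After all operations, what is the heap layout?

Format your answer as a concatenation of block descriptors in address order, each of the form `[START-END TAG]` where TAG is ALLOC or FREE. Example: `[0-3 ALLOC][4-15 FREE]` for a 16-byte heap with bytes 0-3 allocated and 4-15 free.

Op 1: a = malloc(4) -> a = 0; heap: [0-3 ALLOC][4-25 FREE]
Op 2: free(a) -> (freed a); heap: [0-25 FREE]
Op 3: b = malloc(8) -> b = 0; heap: [0-7 ALLOC][8-25 FREE]
Op 4: free(b) -> (freed b); heap: [0-25 FREE]
Op 5: c = malloc(5) -> c = 0; heap: [0-4 ALLOC][5-25 FREE]
Op 6: free(c) -> (freed c); heap: [0-25 FREE]
Op 7: d = malloc(8) -> d = 0; heap: [0-7 ALLOC][8-25 FREE]

Answer: [0-7 ALLOC][8-25 FREE]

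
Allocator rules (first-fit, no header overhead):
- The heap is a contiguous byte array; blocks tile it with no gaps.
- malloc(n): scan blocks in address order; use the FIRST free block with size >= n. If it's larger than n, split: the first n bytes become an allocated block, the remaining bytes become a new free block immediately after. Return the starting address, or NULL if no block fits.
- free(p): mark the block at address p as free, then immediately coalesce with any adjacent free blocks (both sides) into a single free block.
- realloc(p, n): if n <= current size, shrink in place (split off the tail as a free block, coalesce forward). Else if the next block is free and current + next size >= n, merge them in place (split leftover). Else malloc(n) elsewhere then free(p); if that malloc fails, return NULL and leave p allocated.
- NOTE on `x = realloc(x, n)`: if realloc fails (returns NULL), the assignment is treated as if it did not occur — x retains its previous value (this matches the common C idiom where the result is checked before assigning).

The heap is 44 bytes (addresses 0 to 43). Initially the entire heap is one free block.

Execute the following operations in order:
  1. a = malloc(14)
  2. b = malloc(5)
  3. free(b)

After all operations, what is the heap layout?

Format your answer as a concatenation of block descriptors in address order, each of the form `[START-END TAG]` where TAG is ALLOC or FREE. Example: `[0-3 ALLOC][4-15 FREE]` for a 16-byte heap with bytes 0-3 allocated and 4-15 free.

Answer: [0-13 ALLOC][14-43 FREE]

Derivation:
Op 1: a = malloc(14) -> a = 0; heap: [0-13 ALLOC][14-43 FREE]
Op 2: b = malloc(5) -> b = 14; heap: [0-13 ALLOC][14-18 ALLOC][19-43 FREE]
Op 3: free(b) -> (freed b); heap: [0-13 ALLOC][14-43 FREE]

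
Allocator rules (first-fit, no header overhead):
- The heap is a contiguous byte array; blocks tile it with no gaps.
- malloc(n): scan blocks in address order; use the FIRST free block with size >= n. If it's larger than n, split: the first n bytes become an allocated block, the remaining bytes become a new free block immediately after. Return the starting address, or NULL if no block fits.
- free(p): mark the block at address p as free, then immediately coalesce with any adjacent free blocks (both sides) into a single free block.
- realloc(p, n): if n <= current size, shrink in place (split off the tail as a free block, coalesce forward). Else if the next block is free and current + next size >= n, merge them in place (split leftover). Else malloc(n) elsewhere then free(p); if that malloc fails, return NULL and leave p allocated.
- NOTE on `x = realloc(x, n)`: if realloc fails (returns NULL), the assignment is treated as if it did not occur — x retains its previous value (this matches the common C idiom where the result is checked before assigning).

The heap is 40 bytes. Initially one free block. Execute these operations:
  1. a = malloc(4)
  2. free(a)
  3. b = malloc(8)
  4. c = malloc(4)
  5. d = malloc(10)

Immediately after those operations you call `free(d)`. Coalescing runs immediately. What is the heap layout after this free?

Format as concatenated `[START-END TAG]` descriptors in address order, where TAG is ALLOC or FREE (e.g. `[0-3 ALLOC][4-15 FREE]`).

Op 1: a = malloc(4) -> a = 0; heap: [0-3 ALLOC][4-39 FREE]
Op 2: free(a) -> (freed a); heap: [0-39 FREE]
Op 3: b = malloc(8) -> b = 0; heap: [0-7 ALLOC][8-39 FREE]
Op 4: c = malloc(4) -> c = 8; heap: [0-7 ALLOC][8-11 ALLOC][12-39 FREE]
Op 5: d = malloc(10) -> d = 12; heap: [0-7 ALLOC][8-11 ALLOC][12-21 ALLOC][22-39 FREE]
free(d): d = 12 -> block [12-21 ALLOC]; mark free, coalesce with adjacent free neighbors -> [0-7 ALLOC][8-11 ALLOC][12-39 FREE]

Answer: [0-7 ALLOC][8-11 ALLOC][12-39 FREE]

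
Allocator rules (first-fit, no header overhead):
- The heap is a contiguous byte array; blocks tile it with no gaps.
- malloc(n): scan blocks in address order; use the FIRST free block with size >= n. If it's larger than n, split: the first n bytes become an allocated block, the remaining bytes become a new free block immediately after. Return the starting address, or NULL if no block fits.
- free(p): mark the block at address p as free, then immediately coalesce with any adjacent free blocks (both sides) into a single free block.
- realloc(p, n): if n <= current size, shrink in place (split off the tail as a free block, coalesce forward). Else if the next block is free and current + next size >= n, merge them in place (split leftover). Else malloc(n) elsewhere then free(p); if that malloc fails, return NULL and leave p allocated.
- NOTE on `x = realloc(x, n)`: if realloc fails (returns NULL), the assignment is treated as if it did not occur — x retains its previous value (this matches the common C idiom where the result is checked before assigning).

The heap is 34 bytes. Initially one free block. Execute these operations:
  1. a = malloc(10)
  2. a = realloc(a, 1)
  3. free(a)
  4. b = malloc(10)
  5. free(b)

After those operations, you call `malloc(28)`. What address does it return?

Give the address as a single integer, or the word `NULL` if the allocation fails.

Op 1: a = malloc(10) -> a = 0; heap: [0-9 ALLOC][10-33 FREE]
Op 2: a = realloc(a, 1) -> a = 0; heap: [0-0 ALLOC][1-33 FREE]
Op 3: free(a) -> (freed a); heap: [0-33 FREE]
Op 4: b = malloc(10) -> b = 0; heap: [0-9 ALLOC][10-33 FREE]
Op 5: free(b) -> (freed b); heap: [0-33 FREE]
malloc(28): first-fit scan over [0-33 FREE] -> 0

Answer: 0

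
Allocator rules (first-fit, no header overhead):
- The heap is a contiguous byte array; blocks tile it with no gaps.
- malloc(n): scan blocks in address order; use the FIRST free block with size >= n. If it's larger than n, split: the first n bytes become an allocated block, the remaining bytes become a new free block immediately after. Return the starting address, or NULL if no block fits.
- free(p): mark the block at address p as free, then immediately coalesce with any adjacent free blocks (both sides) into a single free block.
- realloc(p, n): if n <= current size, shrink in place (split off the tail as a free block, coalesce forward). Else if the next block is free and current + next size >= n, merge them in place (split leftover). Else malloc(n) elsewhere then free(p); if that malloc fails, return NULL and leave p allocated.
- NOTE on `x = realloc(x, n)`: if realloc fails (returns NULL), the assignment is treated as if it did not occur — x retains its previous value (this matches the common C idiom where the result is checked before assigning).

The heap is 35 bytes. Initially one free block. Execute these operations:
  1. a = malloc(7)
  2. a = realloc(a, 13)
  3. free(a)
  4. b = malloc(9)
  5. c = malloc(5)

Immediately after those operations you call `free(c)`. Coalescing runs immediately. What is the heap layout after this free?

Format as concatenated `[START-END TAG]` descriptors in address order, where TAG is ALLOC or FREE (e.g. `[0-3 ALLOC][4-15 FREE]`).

Op 1: a = malloc(7) -> a = 0; heap: [0-6 ALLOC][7-34 FREE]
Op 2: a = realloc(a, 13) -> a = 0; heap: [0-12 ALLOC][13-34 FREE]
Op 3: free(a) -> (freed a); heap: [0-34 FREE]
Op 4: b = malloc(9) -> b = 0; heap: [0-8 ALLOC][9-34 FREE]
Op 5: c = malloc(5) -> c = 9; heap: [0-8 ALLOC][9-13 ALLOC][14-34 FREE]
free(c): c = 9 -> block [9-13 ALLOC]; mark free, coalesce with adjacent free neighbors -> [0-8 ALLOC][9-34 FREE]

Answer: [0-8 ALLOC][9-34 FREE]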